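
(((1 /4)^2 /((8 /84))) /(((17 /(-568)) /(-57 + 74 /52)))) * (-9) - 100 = -1151015 /104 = -11067.45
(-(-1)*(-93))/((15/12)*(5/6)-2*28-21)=2232/1823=1.22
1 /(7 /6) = 0.86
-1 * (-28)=28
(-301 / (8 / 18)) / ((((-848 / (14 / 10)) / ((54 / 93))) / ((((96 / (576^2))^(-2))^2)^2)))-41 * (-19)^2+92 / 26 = 1411018795852754940355093348654343 / 106795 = 13212405036310266776113990000.00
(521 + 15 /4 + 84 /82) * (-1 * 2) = -1051.55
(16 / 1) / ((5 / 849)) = 13584 / 5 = 2716.80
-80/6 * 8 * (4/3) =-1280/9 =-142.22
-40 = -40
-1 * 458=-458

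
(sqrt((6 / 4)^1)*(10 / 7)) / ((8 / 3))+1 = 15*sqrt(6) / 56+1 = 1.66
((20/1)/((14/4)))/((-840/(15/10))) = -1/98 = -0.01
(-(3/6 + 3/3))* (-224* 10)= 3360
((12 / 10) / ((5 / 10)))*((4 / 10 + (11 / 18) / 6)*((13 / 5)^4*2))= 15480062 / 140625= 110.08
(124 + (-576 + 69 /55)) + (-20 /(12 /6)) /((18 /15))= -75748 /165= -459.08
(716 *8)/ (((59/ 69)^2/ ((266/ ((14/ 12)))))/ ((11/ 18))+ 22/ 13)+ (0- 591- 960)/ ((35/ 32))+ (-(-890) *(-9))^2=6575015371717116/ 102475135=64162056.21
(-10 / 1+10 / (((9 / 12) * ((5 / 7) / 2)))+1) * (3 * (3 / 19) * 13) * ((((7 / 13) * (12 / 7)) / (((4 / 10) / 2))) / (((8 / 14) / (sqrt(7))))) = 26775 * sqrt(7) / 19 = 3728.42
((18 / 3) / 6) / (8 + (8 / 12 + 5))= 0.07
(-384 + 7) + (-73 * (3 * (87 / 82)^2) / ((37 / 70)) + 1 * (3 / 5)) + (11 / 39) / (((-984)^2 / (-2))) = -2943859089763 / 3492983520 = -842.79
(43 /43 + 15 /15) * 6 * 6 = 72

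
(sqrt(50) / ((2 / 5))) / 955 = 5 * sqrt(2) / 382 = 0.02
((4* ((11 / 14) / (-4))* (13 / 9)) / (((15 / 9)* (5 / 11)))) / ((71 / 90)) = -4719 / 2485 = -1.90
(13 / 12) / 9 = 13 / 108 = 0.12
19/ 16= 1.19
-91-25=-116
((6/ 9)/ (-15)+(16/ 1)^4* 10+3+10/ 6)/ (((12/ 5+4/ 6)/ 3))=14745704/ 23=641117.57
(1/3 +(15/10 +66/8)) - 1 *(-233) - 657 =-4967/12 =-413.92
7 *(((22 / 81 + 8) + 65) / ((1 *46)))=41545 / 3726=11.15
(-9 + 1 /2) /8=-1.06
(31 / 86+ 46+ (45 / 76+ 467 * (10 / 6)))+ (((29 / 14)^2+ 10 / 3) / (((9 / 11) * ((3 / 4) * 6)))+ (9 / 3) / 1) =32310901477 / 38912076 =830.36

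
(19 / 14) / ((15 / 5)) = 19 / 42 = 0.45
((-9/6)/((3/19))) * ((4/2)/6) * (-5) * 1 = 95/6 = 15.83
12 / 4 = 3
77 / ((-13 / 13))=-77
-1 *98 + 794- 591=105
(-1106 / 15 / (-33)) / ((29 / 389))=430234 / 14355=29.97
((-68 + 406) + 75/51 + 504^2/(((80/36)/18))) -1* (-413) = 174953976/85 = 2058282.07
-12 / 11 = -1.09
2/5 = 0.40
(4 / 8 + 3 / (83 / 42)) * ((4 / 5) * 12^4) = 2778624 / 83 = 33477.40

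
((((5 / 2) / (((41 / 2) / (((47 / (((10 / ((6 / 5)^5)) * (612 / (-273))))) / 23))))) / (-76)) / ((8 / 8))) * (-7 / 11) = -2425059 / 10470246875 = -0.00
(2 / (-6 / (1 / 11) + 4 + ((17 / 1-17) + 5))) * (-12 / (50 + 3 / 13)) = 104 / 12407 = 0.01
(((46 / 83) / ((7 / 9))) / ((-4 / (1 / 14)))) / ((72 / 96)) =-69 / 4067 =-0.02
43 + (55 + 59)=157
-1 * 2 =-2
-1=-1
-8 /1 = -8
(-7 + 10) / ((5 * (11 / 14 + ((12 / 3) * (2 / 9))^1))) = 378 / 1055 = 0.36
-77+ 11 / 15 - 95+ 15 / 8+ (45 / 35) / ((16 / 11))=-283093 / 1680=-168.51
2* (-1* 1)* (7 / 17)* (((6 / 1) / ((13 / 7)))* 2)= -1176 / 221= -5.32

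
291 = 291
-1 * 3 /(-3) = 1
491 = 491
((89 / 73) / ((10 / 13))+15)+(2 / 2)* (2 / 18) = 109693 / 6570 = 16.70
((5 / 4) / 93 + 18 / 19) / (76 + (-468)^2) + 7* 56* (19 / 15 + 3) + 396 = 1067776081517 / 516199600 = 2068.53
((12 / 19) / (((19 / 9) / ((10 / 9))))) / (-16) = -15 / 722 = -0.02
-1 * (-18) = 18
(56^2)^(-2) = 1/9834496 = 0.00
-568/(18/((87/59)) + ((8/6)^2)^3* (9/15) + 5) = -20013480/725069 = -27.60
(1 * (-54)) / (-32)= 27 / 16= 1.69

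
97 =97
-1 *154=-154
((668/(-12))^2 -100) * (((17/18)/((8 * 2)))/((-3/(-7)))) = 3211691/7776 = 413.03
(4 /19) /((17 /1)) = 4 /323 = 0.01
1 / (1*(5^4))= 1 / 625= 0.00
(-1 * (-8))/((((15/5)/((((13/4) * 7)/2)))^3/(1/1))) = 753571/1728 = 436.09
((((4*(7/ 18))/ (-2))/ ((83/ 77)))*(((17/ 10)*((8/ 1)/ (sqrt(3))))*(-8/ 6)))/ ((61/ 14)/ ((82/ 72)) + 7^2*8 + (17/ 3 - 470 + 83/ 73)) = -1535792104*sqrt(3)/ 23723461305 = -0.11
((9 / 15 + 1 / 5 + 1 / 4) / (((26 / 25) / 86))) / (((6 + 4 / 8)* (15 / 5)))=4.45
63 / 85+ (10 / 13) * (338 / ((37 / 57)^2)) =71889147 / 116365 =617.79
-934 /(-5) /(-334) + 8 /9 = 2477 /7515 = 0.33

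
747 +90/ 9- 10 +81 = 828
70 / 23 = 3.04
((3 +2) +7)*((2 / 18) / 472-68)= -288863 / 354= -816.00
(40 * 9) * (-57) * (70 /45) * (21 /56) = -11970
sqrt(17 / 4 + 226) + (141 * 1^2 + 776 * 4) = 3260.17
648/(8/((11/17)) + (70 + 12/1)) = 1188/173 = 6.87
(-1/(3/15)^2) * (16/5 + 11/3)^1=-515/3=-171.67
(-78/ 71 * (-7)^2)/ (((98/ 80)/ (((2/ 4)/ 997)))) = -0.02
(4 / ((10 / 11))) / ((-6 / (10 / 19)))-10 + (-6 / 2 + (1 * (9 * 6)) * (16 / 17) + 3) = 40.44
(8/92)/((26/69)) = 3/13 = 0.23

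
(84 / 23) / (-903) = -4 / 989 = -0.00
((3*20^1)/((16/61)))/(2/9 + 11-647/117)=11895/296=40.19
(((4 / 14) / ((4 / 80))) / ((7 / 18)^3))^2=54419558400 / 5764801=9439.97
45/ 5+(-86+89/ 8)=-527/ 8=-65.88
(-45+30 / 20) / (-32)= 87 / 64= 1.36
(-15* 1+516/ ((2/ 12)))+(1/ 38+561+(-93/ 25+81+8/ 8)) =3534291/ 950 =3720.31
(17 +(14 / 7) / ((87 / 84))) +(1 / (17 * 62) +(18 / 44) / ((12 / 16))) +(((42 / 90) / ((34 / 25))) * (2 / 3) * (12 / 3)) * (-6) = 829919 / 59334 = 13.99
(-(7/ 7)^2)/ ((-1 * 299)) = 1/ 299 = 0.00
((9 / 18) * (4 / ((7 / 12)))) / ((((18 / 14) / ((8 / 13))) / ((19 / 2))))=15.59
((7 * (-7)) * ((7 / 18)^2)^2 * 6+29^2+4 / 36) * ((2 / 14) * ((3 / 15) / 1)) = 14598431 / 612360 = 23.84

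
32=32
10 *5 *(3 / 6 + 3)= 175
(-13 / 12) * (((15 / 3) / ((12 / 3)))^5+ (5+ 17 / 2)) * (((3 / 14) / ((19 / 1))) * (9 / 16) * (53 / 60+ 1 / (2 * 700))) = -0.10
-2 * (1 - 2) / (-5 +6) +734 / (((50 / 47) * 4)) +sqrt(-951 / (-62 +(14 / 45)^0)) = sqrt(58011) / 61 +17449 / 100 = 178.44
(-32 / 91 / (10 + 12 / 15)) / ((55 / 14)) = -32 / 3861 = -0.01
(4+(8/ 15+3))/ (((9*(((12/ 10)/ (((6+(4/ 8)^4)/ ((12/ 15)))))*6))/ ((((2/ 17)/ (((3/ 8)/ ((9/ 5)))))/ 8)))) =10961/ 176256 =0.06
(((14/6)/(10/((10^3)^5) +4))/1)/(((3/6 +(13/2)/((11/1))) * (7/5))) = 1375000000000000/3600000000000009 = 0.38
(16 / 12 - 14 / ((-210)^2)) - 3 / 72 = 16271 / 12600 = 1.29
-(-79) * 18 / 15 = 474 / 5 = 94.80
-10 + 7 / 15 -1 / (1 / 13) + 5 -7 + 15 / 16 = -5663 / 240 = -23.60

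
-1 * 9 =-9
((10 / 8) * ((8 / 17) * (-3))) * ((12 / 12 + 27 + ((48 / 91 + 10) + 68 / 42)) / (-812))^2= -75076000 / 17403838179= -0.00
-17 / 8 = -2.12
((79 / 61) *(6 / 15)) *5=158 / 61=2.59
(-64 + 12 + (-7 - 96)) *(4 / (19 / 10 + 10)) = -6200 / 119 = -52.10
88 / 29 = 3.03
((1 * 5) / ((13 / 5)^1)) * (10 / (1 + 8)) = 2.14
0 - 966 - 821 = -1787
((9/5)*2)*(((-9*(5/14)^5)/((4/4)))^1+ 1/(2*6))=150243/1344560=0.11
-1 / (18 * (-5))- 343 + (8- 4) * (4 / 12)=-30749 / 90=-341.66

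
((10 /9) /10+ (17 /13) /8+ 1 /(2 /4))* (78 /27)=2129 /324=6.57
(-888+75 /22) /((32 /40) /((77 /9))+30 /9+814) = -2043405 /1888256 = -1.08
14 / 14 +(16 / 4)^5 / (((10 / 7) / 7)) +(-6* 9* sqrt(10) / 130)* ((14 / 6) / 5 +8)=25093 / 5 - 1143* sqrt(10) / 325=5007.48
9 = 9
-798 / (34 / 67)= -26733 / 17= -1572.53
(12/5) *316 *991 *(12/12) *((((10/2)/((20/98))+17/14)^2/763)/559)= 24351010560/20899333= 1165.16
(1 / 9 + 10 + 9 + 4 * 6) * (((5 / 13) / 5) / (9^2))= 388 / 9477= 0.04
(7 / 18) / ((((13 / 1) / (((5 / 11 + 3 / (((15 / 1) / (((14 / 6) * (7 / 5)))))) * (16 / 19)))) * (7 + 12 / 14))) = 358288 / 100868625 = 0.00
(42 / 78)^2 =0.29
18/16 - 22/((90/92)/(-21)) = 56807/120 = 473.39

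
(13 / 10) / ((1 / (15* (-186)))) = -3627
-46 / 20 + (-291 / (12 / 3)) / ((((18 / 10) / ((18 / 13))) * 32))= -16843 / 4160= -4.05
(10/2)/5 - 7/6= -1/6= -0.17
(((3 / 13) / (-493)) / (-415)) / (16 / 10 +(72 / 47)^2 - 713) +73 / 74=304113561611185 / 308279501308454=0.99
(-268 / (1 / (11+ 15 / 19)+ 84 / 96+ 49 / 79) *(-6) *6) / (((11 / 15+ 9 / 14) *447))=11951170560 / 1204028621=9.93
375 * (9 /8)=3375 /8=421.88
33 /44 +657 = 2631 /4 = 657.75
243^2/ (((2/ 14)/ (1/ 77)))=59049/ 11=5368.09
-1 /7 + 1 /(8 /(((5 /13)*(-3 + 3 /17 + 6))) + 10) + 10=155091 /15638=9.92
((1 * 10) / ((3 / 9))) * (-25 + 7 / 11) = -8040 / 11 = -730.91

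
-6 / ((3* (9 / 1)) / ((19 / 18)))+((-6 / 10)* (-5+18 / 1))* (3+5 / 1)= -25367 / 405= -62.63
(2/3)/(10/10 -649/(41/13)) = -41/12594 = -0.00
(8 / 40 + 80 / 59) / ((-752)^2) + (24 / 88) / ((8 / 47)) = 2940272409 / 1835060480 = 1.60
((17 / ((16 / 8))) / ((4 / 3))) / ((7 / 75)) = 3825 / 56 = 68.30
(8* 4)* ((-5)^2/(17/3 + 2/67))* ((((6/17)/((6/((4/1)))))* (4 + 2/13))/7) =6946560/354263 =19.61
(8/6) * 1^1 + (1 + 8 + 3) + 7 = 61/3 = 20.33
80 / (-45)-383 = -3463 / 9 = -384.78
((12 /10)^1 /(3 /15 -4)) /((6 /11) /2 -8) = 66 /1615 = 0.04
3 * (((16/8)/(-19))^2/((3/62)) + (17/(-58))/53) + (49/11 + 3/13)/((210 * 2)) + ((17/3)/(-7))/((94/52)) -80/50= -76426639853/55937908455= -1.37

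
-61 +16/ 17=-60.06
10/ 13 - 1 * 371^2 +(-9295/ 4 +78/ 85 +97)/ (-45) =-3040755969/ 22100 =-137590.77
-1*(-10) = 10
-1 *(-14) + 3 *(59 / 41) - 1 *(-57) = 3088 / 41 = 75.32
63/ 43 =1.47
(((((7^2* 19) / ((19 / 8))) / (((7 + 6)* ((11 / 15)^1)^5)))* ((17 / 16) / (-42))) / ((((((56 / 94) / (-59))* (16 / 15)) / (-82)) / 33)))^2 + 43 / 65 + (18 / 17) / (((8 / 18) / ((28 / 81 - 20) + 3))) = 41198303222291280151513704477 / 50450683094056960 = 816605458948.57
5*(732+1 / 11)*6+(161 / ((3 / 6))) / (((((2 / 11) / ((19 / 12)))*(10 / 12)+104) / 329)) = 56118199 / 2442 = 22980.43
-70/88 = -35/44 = -0.80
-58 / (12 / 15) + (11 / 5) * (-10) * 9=-541 / 2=-270.50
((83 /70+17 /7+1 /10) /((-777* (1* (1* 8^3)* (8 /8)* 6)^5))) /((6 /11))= -143 /4464228033528116281344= -0.00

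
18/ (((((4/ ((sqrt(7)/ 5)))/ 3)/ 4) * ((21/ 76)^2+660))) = 103968 * sqrt(7)/ 6354335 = 0.04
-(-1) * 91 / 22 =91 / 22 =4.14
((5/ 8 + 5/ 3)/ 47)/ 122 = 55/ 137616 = 0.00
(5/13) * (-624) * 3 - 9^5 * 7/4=-416223/4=-104055.75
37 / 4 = 9.25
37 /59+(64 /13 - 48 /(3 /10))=-118463 /767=-154.45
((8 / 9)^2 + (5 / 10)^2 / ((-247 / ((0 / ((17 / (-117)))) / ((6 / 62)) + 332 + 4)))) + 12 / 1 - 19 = -131045 / 20007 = -6.55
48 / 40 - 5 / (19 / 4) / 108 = 3053 / 2565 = 1.19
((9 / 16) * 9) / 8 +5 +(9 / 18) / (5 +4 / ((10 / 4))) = 24113 / 4224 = 5.71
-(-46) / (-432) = -23 / 216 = -0.11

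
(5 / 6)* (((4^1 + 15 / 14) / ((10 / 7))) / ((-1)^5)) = -71 / 24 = -2.96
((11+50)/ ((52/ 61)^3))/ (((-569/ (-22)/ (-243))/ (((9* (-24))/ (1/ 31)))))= 30977313915141/ 5000372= 6195001.87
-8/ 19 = -0.42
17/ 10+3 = 47/ 10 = 4.70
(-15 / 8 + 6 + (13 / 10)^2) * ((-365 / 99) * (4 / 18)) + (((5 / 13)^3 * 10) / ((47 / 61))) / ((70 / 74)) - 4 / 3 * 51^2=-44720981090767 / 12880527660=-3471.98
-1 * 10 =-10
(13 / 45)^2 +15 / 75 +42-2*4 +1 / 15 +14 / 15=71449 / 2025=35.28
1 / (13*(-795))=-1 / 10335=-0.00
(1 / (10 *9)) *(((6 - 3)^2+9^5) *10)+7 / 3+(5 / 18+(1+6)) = 118289 / 18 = 6571.61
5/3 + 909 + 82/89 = 243394/267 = 911.59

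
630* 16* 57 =574560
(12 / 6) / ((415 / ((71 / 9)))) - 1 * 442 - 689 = -4224143 / 3735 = -1130.96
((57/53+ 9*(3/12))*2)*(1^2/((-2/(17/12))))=-3995/848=-4.71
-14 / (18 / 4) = -28 / 9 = -3.11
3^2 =9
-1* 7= -7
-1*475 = -475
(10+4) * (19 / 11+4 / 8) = 343 / 11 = 31.18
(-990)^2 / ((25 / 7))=274428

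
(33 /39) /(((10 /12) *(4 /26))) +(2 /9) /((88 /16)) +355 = 179012 /495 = 361.64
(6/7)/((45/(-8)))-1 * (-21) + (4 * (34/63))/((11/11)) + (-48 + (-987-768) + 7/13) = -7286869/4095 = -1779.46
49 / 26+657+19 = 17625 / 26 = 677.88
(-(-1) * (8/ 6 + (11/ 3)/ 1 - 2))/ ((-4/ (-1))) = 3/ 4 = 0.75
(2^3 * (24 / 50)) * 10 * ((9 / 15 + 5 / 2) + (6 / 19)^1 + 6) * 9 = 1545696 / 475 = 3254.10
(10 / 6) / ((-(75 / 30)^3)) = -8 / 75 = -0.11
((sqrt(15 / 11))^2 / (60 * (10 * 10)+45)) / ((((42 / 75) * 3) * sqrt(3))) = 25 * sqrt(3) / 558558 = 0.00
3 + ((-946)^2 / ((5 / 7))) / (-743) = -6253267 / 3715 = -1683.25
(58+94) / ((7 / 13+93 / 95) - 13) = -187720 / 14181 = -13.24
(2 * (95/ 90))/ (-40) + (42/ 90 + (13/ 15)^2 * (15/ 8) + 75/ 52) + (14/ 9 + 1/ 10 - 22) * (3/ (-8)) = 20393/ 1872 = 10.89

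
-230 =-230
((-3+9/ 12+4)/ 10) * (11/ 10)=77/ 400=0.19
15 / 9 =5 / 3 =1.67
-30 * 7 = -210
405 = 405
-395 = -395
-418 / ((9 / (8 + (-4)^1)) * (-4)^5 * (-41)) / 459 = -209 / 21679488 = -0.00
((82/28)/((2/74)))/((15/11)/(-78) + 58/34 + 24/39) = 3687827/78407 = 47.03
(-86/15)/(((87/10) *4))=-43/261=-0.16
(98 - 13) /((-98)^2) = 85 /9604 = 0.01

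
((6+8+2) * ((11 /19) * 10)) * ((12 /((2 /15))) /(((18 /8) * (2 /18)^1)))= 633600 /19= 33347.37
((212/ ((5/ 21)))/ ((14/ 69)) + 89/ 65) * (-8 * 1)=-456536/ 13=-35118.15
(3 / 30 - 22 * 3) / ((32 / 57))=-37563 / 320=-117.38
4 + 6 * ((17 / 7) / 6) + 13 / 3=226 / 21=10.76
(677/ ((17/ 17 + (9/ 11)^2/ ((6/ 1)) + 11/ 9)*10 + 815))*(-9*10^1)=-6635277/ 91295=-72.68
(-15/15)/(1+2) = -0.33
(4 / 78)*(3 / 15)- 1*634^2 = -78381418 / 195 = -401955.99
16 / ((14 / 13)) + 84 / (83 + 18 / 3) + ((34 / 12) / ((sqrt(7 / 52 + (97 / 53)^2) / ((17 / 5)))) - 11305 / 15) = -1379071 / 1869 + 15317 *sqrt(6616103) / 7633965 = -732.70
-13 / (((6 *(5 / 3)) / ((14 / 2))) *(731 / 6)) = -273 / 3655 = -0.07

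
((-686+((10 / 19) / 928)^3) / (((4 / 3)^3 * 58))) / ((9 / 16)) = -1410133126176393 / 158965444739072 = -8.87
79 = 79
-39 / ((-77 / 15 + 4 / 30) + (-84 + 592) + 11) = -39 / 514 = -0.08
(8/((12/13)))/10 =13/15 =0.87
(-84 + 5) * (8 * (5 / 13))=-3160 / 13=-243.08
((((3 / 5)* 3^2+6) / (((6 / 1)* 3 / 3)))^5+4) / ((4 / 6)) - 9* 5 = -371703 / 200000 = -1.86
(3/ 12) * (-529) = -132.25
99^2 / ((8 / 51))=499851 / 8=62481.38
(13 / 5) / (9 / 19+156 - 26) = 247 / 12395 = 0.02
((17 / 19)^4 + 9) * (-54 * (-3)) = 203538420 / 130321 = 1561.82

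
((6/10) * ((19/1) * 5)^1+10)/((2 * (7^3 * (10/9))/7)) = 603/980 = 0.62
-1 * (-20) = 20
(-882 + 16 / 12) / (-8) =1321 / 12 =110.08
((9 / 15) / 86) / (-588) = -1 / 84280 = -0.00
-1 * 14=-14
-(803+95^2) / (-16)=2457 / 4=614.25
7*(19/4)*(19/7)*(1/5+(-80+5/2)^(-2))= 1736049/96100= 18.07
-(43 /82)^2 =-1849 /6724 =-0.27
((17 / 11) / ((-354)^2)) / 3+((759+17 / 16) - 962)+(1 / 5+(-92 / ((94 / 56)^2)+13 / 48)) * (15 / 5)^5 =-732816315215203 / 91351604520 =-8021.93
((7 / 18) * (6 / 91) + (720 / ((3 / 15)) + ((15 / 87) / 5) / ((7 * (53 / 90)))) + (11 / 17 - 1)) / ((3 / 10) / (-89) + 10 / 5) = 22852802488630 / 12675726609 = 1802.88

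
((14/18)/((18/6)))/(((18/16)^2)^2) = 28672/177147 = 0.16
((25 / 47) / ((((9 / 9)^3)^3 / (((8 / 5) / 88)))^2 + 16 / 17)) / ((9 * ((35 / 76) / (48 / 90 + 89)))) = 1735156 / 456950403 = 0.00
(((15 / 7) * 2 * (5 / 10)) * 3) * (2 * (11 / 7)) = 990 / 49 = 20.20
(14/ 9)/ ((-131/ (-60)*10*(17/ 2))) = 56/ 6681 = 0.01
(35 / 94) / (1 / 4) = 70 / 47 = 1.49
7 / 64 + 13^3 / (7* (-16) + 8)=-1345 / 64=-21.02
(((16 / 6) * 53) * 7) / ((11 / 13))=38584 / 33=1169.21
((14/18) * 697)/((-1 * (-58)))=4879/522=9.35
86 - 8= 78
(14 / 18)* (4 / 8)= 7 / 18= 0.39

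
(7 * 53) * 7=2597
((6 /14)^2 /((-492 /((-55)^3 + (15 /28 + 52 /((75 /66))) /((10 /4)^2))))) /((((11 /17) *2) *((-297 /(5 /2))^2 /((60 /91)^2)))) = 2062264951 /1395022866237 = 0.00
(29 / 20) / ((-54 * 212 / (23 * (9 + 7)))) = -667 / 14310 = -0.05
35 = 35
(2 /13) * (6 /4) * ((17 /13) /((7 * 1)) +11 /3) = 0.89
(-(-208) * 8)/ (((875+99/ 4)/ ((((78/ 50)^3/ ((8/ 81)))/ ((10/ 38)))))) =75954894912/ 281171875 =270.14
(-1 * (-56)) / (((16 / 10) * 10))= 7 / 2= 3.50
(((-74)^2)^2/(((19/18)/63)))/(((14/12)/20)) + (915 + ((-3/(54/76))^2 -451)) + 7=47218062784945/1539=30681002459.35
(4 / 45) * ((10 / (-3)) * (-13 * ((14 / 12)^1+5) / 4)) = 481 / 81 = 5.94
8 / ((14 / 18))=72 / 7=10.29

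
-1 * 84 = -84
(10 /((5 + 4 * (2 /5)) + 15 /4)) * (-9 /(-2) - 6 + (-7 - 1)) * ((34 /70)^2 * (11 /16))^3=-610414982441 /15586139520000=-0.04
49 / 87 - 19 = -1604 / 87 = -18.44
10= 10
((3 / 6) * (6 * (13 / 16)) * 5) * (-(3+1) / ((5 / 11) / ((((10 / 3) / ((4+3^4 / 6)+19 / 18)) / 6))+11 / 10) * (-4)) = 7150 / 597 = 11.98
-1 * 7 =-7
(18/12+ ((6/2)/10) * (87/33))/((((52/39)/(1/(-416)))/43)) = -8127/45760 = -0.18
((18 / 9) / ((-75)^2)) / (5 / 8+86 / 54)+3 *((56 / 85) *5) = 50295816 / 5089375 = 9.88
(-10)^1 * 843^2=-7106490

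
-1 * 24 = -24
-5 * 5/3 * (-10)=83.33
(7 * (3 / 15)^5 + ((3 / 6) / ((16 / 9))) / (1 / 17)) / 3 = 478349 / 300000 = 1.59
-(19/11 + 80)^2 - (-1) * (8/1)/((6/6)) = -807233/121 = -6671.35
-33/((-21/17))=187/7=26.71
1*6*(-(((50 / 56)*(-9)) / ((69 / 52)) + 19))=-12504 / 161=-77.66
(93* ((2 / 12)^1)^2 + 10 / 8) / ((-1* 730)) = -23 / 4380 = -0.01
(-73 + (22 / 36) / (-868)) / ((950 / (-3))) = 1140563 / 4947600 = 0.23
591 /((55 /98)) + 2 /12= 1053.22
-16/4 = -4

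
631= 631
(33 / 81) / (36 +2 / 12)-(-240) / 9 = 52102 / 1953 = 26.68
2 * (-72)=-144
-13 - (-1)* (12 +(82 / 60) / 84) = -2479 / 2520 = -0.98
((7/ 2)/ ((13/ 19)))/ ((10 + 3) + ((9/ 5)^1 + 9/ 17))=11305/ 33878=0.33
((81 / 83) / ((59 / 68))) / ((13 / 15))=82620 / 63661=1.30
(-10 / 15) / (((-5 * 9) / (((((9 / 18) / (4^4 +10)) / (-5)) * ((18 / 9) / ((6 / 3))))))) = -0.00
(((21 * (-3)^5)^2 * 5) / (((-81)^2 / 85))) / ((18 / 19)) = 3561075 / 2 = 1780537.50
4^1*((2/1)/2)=4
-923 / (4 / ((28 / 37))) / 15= -6461 / 555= -11.64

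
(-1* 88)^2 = 7744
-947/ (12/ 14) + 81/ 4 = -13015/ 12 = -1084.58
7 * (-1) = -7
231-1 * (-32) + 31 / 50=13181 / 50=263.62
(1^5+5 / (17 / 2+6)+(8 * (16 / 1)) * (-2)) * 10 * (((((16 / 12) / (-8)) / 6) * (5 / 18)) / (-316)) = -184625 / 2969136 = -0.06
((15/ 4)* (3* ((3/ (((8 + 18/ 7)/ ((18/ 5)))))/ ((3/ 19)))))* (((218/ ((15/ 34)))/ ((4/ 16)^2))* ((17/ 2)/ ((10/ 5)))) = 452480364/ 185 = 2445839.81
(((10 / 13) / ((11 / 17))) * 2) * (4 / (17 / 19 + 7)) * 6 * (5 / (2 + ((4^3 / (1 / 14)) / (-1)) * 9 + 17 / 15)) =-77520 / 17290559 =-0.00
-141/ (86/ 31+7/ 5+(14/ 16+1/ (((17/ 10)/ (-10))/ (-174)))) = -990760/ 7227479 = -0.14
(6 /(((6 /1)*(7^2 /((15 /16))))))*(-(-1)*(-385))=-825 /112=-7.37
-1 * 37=-37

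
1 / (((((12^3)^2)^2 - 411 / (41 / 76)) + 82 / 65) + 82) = 2665 / 23761407692793792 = 0.00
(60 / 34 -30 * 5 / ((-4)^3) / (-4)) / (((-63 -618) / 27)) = -23085 / 493952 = -0.05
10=10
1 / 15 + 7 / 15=8 / 15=0.53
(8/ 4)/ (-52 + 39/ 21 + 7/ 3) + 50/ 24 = 6149/ 3012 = 2.04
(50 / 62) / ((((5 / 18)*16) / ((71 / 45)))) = 71 / 248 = 0.29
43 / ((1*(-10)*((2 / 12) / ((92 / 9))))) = -263.73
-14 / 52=-7 / 26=-0.27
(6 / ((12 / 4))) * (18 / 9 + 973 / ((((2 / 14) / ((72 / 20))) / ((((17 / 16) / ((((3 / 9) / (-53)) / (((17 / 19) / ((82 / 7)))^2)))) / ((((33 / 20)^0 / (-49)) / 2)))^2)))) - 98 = 215638050809274842076691 / 471367679079680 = 457473136.96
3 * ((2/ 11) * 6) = 36/ 11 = 3.27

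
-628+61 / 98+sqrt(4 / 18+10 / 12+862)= -61483 / 98+sqrt(31070) / 6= -598.00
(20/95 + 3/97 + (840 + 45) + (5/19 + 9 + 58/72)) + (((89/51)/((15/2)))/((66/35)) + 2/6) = 33341543711/37221228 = 895.77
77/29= 2.66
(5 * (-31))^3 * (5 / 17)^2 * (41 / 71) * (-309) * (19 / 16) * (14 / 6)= 52288697715625 / 328304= 159269146.02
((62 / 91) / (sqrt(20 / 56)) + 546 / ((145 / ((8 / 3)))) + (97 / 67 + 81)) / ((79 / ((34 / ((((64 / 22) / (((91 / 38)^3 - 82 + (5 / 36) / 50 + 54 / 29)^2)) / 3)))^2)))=34633165654649922642623037084341647117943959 * sqrt(70) / 840100361521221280735486589030400000 + 250959738725837937838075506108610232807906623937 / 8968763749646884332247529903769600000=28326444135.72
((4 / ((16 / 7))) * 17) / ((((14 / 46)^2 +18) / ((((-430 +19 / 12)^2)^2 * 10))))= 12933442358117090915 / 23348736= 553924733146.89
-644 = -644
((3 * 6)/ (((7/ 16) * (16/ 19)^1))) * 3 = 1026/ 7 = 146.57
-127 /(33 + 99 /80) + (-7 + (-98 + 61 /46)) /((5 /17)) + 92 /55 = -223341979 /629970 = -354.53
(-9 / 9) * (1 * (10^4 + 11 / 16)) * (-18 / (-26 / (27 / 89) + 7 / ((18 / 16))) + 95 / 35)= -441790371 / 15022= -29409.56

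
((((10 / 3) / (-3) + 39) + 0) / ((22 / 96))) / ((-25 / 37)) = -18352 / 75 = -244.69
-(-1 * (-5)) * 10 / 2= -25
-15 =-15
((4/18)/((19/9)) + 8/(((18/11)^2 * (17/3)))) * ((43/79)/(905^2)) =0.00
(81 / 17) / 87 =27 / 493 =0.05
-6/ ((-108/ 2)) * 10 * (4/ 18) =20/ 81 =0.25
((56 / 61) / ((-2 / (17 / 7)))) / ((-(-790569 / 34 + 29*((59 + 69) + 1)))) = -2312 / 40465875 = -0.00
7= 7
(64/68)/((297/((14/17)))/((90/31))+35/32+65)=17920/3623601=0.00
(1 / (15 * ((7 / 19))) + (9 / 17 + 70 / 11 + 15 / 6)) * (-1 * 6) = -375971 / 6545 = -57.44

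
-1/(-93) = 1/93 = 0.01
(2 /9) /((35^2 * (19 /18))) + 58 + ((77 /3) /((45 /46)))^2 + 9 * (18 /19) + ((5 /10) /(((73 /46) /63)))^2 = 4155340688347 /3616786971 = 1148.90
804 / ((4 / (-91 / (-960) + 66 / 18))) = 241937 / 320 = 756.05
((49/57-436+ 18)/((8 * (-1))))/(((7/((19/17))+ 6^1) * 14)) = 23777/78288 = 0.30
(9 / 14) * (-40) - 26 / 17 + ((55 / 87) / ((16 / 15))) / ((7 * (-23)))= -34603299 / 1269968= -27.25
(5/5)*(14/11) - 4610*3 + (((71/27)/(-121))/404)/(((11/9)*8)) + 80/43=-7672959350381/554931168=-13826.87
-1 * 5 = -5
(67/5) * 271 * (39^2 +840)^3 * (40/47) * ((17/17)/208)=238963766443317/1222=195551363701.57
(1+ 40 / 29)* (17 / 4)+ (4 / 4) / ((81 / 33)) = 32947 / 3132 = 10.52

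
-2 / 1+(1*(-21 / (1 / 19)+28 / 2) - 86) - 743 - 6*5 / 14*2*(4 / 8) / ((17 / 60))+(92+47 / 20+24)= -2630407 / 2380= -1105.21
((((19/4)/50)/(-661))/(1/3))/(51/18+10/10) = -171/1520300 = -0.00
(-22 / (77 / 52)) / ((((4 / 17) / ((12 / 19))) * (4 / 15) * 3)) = -6630 / 133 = -49.85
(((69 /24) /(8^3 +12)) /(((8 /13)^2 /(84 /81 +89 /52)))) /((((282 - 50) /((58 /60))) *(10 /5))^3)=1153841 /3204414701568000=0.00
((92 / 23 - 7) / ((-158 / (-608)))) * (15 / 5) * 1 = -2736 / 79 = -34.63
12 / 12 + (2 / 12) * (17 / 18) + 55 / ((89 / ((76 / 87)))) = 473105 / 278748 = 1.70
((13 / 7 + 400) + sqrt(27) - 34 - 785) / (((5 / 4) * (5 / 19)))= -1252.32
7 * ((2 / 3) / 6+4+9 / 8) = 2639 / 72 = 36.65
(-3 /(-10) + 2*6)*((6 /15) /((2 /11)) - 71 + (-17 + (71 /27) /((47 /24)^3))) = -5456071761 /5191150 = -1051.03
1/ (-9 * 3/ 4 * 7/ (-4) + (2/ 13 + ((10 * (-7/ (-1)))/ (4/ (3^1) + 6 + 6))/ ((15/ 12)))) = 0.06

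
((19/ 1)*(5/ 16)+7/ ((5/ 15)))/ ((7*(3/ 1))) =431/ 336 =1.28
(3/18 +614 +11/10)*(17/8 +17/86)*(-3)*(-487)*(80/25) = 7182247754/1075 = 6681160.70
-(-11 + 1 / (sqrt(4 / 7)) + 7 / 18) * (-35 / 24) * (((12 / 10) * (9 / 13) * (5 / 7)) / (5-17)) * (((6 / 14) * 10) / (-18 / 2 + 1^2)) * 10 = -23875 / 5824 + 1125 * sqrt(7) / 5824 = -3.59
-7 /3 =-2.33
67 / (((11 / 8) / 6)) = 3216 / 11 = 292.36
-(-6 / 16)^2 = -9 / 64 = -0.14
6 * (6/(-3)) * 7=-84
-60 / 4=-15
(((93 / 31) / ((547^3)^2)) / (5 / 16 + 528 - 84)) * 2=96 / 190428730521264812861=0.00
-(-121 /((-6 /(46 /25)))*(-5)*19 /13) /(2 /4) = 105754 /195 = 542.33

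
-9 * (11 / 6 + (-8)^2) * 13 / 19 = -15405 / 38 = -405.39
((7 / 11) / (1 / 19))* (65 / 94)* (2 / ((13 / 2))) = 1330 / 517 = 2.57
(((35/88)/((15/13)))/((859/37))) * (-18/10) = -10101/377960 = -0.03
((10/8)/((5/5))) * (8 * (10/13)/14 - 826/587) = -129215/106834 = -1.21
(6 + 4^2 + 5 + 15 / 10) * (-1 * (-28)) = 798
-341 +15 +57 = -269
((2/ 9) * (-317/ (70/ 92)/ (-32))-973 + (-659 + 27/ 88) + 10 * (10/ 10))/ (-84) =22436567/ 1164240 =19.27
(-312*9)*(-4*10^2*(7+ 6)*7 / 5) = 20442240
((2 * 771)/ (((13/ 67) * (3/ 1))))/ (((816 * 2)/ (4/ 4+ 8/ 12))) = 86095/ 31824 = 2.71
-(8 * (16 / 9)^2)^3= -8589934592 / 531441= -16163.48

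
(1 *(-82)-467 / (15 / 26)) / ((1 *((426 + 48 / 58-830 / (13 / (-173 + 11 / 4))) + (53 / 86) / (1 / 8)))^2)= -14056460315248 / 2013947177764401735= -0.00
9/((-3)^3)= -1/3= -0.33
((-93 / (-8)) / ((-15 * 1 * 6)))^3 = -29791 / 13824000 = -0.00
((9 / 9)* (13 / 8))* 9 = 117 / 8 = 14.62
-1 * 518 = -518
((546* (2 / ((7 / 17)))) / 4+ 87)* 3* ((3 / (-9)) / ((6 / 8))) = -1000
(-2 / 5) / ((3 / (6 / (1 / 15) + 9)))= -13.20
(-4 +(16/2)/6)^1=-8/3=-2.67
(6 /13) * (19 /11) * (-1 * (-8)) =912 /143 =6.38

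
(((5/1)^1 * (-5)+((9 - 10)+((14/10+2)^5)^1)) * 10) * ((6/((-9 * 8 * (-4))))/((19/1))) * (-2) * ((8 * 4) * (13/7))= -7327112/13125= -558.26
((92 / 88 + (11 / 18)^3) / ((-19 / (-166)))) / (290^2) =6781847 / 51254240400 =0.00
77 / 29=2.66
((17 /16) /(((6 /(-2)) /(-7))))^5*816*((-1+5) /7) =57954303169 /1327104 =43669.75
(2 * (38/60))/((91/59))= 1121/1365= 0.82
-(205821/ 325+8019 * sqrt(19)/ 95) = -1001.23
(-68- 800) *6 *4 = -20832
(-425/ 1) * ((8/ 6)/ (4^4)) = -425/ 192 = -2.21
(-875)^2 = 765625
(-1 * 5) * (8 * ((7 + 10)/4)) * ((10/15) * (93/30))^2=-32674/45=-726.09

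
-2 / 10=-1 / 5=-0.20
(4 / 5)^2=16 / 25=0.64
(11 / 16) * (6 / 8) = 33 / 64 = 0.52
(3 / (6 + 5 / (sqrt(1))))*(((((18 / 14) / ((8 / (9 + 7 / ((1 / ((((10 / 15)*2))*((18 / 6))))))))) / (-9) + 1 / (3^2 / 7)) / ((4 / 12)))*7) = 59 / 88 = 0.67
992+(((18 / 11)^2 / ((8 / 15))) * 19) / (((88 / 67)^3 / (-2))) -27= 72628964225 / 82458112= 880.80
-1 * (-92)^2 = -8464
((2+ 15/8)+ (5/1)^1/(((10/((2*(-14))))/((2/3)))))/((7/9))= -393/56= -7.02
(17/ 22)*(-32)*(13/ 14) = -1768/ 77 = -22.96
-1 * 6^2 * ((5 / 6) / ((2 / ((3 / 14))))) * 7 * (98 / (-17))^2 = -216090 / 289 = -747.72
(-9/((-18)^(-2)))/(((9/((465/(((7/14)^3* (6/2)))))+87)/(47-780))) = 883470240/35963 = 24566.09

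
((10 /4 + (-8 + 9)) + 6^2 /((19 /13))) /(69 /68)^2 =2471528 /90459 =27.32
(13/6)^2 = 169/36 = 4.69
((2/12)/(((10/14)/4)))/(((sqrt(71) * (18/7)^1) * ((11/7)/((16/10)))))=2744 * sqrt(71)/527175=0.04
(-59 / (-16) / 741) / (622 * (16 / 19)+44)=59 / 6731712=0.00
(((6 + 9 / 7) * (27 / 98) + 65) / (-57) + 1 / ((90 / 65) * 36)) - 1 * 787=-3328393307 / 4223016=-788.16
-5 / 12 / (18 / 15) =-25 / 72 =-0.35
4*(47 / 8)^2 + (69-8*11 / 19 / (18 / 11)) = 558779 / 2736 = 204.23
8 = 8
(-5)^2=25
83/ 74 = 1.12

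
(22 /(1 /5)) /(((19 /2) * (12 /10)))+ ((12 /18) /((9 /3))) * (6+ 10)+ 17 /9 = 15.09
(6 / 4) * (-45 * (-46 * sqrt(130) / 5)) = 621 * sqrt(130) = 7080.49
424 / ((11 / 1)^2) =424 / 121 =3.50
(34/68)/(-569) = -1/1138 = -0.00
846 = 846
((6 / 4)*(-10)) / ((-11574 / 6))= 5 / 643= 0.01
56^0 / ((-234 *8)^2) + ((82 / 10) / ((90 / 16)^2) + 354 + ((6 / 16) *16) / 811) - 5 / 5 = 353.27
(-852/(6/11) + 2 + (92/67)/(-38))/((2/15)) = -14894445/1273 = -11700.27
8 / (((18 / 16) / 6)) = 128 / 3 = 42.67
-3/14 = -0.21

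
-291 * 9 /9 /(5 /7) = -2037 /5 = -407.40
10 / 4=5 / 2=2.50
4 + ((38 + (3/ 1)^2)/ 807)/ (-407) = 1313749/ 328449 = 4.00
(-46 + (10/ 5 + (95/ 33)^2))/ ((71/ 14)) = -544474/ 77319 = -7.04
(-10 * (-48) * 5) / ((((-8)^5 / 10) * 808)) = -375 / 413696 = -0.00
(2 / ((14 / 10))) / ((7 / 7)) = 10 / 7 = 1.43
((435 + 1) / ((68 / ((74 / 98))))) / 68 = 4033 / 56644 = 0.07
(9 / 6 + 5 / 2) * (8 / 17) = 32 / 17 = 1.88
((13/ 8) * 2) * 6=39/ 2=19.50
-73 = -73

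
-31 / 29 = -1.07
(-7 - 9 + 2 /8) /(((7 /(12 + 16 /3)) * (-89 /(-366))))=-14274 /89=-160.38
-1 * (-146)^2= -21316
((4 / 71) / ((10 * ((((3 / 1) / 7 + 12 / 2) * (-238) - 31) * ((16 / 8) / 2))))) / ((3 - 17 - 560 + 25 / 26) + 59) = 0.00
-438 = -438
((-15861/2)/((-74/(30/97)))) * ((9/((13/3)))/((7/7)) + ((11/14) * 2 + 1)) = 100638045/653198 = 154.07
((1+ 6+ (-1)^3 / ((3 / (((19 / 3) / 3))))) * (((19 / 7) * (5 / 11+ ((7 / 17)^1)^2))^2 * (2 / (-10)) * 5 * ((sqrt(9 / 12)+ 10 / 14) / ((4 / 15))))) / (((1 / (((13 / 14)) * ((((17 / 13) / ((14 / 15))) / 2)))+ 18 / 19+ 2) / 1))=-26365996000 * sqrt(3) / 3490360797 - 263659960000 / 24432525579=-23.88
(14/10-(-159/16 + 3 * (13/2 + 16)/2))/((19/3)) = -5379/1520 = -3.54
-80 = -80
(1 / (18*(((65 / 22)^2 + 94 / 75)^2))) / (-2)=-36602500 / 131312741641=-0.00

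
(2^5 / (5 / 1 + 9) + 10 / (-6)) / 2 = 13 / 42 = 0.31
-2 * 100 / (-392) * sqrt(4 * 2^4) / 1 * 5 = 1000 / 49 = 20.41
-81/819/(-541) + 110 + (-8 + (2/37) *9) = 186684285/1821547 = 102.49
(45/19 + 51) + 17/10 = 10463/190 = 55.07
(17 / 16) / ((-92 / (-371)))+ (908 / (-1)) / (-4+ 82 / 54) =36510121 / 98624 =370.20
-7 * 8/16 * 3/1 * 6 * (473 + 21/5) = -150318/5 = -30063.60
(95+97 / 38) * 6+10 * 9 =12831 / 19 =675.32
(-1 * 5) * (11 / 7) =-55 / 7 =-7.86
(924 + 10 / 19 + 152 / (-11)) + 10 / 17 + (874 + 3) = 6353817 / 3553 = 1788.30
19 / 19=1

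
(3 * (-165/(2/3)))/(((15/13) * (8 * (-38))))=1287/608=2.12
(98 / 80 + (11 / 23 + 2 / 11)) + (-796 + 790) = -41643 / 10120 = -4.11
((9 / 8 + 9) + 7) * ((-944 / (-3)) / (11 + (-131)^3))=-8083 / 3372120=-0.00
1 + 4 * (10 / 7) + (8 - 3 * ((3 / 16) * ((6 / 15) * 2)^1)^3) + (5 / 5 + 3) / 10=845833 / 56000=15.10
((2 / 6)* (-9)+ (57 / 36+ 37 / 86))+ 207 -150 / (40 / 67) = -11671 / 258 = -45.24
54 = 54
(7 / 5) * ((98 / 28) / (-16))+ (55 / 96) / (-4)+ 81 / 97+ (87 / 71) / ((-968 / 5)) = 606784319 / 1599987840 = 0.38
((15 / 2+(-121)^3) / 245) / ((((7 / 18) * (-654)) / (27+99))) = 95663889 / 26705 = 3582.25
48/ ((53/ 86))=4128/ 53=77.89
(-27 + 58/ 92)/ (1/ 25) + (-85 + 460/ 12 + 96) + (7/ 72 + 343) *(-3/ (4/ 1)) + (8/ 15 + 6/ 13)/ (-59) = -867.25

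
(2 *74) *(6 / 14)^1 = 444 / 7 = 63.43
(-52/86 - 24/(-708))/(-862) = 724/1093447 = 0.00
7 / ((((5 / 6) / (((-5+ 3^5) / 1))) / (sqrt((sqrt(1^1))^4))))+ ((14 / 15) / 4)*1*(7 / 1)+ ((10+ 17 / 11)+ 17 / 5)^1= 665207 / 330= 2015.78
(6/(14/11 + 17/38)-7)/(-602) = 2525/432838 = 0.01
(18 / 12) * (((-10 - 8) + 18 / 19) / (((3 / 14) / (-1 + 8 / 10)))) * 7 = 15876 / 95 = 167.12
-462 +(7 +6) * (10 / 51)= -23432 / 51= -459.45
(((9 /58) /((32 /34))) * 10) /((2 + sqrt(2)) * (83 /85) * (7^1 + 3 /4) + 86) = 1117974825 /67811067604 - 167309325 * sqrt(2) /135622135208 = 0.01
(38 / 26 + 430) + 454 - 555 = 4296 / 13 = 330.46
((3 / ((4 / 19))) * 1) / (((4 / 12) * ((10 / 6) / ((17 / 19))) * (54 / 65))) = 221 / 8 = 27.62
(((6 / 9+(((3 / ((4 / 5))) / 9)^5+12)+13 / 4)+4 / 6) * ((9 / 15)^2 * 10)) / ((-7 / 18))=-4129589 / 26880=-153.63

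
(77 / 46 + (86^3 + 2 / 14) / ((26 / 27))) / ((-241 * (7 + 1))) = -691235765 / 2017652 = -342.59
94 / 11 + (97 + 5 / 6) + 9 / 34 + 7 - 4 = 61510 / 561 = 109.64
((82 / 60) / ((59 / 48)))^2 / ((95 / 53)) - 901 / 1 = -900.31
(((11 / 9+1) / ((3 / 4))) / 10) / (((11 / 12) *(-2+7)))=32 / 495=0.06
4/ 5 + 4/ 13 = 72/ 65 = 1.11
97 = 97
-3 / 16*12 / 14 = -9 / 56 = -0.16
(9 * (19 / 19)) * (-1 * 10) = -90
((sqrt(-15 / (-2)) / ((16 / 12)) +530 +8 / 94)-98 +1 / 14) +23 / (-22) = 3 *sqrt(30) / 8 +1560191 / 3619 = 433.17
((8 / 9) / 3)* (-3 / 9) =-8 / 81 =-0.10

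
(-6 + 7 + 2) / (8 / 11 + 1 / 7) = 231 / 67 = 3.45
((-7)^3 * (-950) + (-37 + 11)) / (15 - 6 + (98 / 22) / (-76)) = 272388864 / 7475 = 36439.98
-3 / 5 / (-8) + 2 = 83 / 40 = 2.08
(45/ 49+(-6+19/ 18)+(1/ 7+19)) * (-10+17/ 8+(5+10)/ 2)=-13333/ 2352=-5.67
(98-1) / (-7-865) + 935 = 815223 / 872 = 934.89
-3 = -3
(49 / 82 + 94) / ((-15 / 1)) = -6.31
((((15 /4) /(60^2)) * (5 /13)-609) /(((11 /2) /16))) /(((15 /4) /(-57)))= 57762394 /2145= 26928.86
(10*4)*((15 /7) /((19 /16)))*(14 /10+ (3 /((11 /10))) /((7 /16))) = 5642880 /10241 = 551.01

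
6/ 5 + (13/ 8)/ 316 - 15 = -174367/ 12640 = -13.79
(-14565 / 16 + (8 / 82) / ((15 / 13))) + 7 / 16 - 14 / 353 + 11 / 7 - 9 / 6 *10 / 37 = -408736041563 / 449820840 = -908.66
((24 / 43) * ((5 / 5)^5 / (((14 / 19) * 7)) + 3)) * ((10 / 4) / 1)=9390 / 2107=4.46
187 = 187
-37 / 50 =-0.74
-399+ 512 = 113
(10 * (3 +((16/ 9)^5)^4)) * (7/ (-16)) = -42313680241385222092240265/ 97261323672455430408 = -435051.45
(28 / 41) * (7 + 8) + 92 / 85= 39472 / 3485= 11.33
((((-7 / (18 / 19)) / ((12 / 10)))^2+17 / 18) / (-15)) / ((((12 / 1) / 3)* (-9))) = 453241 / 6298560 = 0.07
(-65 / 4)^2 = 4225 / 16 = 264.06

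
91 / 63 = 13 / 9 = 1.44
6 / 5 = 1.20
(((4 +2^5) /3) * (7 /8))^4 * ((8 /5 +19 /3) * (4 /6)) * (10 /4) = 2571471 /16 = 160716.94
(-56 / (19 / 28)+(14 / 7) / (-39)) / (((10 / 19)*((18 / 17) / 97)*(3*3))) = -10090231 / 6318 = -1597.06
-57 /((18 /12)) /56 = -19 /28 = -0.68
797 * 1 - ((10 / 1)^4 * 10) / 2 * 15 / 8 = -92953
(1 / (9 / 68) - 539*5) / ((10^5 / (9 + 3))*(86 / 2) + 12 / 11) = -266057 / 35475108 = -0.01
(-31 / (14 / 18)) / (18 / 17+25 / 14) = -9486 / 677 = -14.01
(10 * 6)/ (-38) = -30/ 19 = -1.58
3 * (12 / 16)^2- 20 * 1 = -293 / 16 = -18.31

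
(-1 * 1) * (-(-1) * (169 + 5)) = -174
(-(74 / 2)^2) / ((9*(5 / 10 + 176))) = -2738 / 3177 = -0.86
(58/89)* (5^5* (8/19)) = 1450000/1691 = 857.48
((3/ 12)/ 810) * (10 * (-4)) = -1/ 81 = -0.01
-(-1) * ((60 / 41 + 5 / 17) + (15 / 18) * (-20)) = -31175 / 2091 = -14.91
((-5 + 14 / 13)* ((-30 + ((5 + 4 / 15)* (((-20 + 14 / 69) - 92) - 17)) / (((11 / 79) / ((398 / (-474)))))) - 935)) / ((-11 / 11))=1814800184 / 148005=12261.75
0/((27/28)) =0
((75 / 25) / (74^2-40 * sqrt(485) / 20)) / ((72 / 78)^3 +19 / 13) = 6591 * sqrt(485) / 74047058602 +9023079 / 37023529301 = 0.00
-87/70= -1.24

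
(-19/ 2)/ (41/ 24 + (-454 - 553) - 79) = 228/ 26023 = 0.01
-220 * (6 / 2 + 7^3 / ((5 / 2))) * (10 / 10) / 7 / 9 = -30844 / 63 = -489.59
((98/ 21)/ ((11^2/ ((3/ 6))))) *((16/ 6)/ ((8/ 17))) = 119/ 1089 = 0.11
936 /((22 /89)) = 41652 /11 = 3786.55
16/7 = 2.29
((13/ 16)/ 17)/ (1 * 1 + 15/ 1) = 13/ 4352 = 0.00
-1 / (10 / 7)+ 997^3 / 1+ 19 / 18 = 44596213801 / 45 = 991026973.36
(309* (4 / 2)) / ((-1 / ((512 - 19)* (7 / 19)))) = -112248.32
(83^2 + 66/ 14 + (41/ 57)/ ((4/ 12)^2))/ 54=917725/ 7182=127.78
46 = 46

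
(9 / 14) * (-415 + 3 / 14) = -52263 / 196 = -266.65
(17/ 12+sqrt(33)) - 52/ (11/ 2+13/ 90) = -2.05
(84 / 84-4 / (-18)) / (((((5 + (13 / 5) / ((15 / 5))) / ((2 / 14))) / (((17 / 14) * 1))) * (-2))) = -85 / 4704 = -0.02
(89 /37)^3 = 704969 /50653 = 13.92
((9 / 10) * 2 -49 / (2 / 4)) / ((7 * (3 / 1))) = -4.58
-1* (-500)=500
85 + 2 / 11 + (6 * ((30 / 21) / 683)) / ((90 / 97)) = 13441525 / 157773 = 85.20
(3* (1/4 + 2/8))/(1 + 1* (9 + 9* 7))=0.02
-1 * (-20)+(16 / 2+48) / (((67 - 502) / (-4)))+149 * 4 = 268184 / 435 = 616.51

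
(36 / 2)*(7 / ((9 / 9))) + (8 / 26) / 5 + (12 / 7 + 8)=135.78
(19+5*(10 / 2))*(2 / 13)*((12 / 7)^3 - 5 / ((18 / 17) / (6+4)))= -11459624 / 40131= -285.56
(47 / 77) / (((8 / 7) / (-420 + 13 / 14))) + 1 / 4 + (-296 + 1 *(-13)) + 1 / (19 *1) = -12465219 / 23408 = -532.52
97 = 97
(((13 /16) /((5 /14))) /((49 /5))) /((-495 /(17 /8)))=-221 /221760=-0.00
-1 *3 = -3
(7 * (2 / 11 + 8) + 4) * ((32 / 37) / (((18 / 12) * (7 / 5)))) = 215680 / 8547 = 25.23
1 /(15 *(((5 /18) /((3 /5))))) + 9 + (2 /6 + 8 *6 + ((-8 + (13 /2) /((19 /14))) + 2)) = 400901 /7125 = 56.27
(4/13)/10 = 0.03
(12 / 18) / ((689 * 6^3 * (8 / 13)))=0.00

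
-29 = -29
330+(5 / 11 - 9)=3536 / 11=321.45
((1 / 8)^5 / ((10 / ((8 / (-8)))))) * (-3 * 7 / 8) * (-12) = -63 / 655360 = -0.00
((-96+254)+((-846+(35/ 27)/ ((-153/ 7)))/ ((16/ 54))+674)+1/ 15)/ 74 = -12383107/ 452880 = -27.34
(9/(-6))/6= -1/4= -0.25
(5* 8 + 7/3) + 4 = 139/3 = 46.33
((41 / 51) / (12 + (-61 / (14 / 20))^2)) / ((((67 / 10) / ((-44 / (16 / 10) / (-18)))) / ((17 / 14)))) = 78925 / 2696770368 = 0.00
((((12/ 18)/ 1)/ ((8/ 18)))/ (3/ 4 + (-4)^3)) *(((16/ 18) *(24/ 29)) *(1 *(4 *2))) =-1024/ 7337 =-0.14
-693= -693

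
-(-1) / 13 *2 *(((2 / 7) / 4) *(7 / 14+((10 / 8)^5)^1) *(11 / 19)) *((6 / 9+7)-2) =680119 / 5311488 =0.13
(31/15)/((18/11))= 341/270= 1.26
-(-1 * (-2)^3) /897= -0.01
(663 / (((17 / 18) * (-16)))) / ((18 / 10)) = -195 / 8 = -24.38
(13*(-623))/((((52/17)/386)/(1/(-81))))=2044063/162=12617.67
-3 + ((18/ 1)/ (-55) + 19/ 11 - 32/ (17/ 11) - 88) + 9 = -8611/ 85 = -101.31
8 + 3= 11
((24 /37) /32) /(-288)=-1 /14208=-0.00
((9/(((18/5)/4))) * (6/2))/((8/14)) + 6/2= 111/2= 55.50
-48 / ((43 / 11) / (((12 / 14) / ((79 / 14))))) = -6336 / 3397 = -1.87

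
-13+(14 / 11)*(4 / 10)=-687 / 55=-12.49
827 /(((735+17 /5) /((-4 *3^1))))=-12405 /923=-13.44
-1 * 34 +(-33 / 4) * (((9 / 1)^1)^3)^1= -6048.25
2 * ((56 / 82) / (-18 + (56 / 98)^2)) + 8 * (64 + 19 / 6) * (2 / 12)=14296570 / 159777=89.48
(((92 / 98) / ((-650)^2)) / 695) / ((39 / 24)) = 92 / 46761771875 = 0.00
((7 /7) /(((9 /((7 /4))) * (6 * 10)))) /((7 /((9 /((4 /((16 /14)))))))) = 1 /840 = 0.00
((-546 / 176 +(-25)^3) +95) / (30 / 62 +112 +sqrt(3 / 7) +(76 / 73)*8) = -1973327348557789 / 15347602714400 +7000192481297*sqrt(21) / 46042808143200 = -127.88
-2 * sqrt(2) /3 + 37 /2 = 17.56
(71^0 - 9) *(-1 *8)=64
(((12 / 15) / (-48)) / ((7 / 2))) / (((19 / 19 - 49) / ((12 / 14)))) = 0.00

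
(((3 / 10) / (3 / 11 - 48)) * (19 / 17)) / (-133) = 11 / 208250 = 0.00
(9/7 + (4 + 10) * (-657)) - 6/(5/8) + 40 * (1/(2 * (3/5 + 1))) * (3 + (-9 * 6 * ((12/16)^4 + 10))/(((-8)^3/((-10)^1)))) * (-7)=-19535410581/2293760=-8516.76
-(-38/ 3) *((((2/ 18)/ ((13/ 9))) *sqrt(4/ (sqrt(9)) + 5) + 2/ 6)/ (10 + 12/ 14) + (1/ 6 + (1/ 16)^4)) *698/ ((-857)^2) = 2443 *sqrt(57)/ 85930533 + 85776871/ 36099637248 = 0.00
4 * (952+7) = 3836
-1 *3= -3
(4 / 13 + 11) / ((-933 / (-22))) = 1078 / 4043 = 0.27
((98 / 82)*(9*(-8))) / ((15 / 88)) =-103488 / 205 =-504.82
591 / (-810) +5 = 1153 / 270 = 4.27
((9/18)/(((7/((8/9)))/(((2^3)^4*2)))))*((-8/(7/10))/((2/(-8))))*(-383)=-4016046080/441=-9106680.45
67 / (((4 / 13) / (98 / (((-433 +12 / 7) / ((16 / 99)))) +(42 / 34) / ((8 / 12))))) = 395.48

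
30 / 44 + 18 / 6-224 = -4847 / 22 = -220.32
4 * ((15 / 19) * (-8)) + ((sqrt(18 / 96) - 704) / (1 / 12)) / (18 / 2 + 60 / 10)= -55904 / 95 + sqrt(3) / 5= -588.12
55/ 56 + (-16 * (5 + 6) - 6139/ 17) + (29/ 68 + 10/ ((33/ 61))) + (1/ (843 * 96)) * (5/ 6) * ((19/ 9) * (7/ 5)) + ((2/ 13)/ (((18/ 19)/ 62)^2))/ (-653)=-25165988627868703/ 48561125925312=-518.23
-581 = -581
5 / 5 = 1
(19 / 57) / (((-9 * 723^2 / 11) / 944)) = -10384 / 14113683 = -0.00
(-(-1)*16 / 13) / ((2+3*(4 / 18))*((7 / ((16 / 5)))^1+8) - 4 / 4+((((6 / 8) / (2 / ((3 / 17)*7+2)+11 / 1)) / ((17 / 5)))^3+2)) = 48616706110464 / 1112613846658223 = 0.04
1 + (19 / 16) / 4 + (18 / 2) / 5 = 991 / 320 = 3.10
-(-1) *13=13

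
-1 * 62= -62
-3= -3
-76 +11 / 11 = -75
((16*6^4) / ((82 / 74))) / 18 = 42624 / 41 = 1039.61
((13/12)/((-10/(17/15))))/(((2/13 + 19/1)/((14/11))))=-0.01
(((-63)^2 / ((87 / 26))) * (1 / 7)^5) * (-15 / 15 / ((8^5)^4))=-351 / 5734055103162153435136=-0.00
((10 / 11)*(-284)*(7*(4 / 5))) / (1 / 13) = -206752 / 11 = -18795.64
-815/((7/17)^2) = -235535/49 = -4806.84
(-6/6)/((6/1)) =-1/6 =-0.17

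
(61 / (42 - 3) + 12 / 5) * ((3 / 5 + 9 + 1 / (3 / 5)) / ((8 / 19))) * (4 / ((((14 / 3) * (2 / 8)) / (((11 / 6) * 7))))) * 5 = 2100241 / 90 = 23336.01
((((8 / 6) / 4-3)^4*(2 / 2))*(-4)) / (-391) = 16384 / 31671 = 0.52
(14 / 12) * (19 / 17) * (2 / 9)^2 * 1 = 266 / 4131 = 0.06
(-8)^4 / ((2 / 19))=38912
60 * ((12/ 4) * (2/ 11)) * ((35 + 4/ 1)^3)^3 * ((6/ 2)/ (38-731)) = -25047403339051080/ 847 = -29571904768655.35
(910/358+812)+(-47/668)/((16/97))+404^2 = 313814543235/1913152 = 164030.12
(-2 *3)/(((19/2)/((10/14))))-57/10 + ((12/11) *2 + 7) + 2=73599/14630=5.03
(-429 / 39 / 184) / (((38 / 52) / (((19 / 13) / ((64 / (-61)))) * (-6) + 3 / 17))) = -663927 / 950912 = -0.70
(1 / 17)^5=1 / 1419857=0.00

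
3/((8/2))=3/4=0.75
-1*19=-19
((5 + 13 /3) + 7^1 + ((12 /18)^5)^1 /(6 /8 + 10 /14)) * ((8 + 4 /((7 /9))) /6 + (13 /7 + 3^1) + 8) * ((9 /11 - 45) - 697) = -5474739500 /29889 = -183169.04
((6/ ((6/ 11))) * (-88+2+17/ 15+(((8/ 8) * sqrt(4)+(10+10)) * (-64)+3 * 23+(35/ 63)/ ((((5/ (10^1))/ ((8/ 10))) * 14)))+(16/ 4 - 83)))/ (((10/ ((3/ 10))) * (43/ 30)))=-5207213/ 15050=-345.99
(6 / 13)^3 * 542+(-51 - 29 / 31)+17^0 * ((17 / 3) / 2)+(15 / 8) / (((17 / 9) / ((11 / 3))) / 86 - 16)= 150905586877 / 37097338044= 4.07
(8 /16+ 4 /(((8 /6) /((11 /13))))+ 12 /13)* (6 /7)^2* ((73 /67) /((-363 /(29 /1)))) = -1308306 /5164159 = -0.25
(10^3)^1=1000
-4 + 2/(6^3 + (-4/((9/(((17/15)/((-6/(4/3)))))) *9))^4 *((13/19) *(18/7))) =-91067109316103846707/22819600478270923708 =-3.99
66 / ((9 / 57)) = 418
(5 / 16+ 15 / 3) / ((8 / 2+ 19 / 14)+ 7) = 595 / 1384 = 0.43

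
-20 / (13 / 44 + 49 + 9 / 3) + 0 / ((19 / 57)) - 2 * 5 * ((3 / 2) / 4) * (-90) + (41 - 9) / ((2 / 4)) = 1845943 / 4602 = 401.12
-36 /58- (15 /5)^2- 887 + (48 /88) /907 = -259421780 /289333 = -896.62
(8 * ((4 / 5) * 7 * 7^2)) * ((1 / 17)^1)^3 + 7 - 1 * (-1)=207496 / 24565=8.45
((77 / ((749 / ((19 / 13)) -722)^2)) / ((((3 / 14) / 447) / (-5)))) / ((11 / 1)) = -26356610 / 15848361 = -1.66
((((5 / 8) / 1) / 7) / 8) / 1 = 5 / 448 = 0.01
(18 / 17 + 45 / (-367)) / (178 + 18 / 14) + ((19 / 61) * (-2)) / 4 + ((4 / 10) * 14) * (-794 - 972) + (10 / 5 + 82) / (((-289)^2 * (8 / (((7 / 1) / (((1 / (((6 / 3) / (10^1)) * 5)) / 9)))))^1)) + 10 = -4636720696847137 / 469315941377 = -9879.74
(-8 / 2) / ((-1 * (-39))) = -4 / 39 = -0.10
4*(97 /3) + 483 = 1837 /3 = 612.33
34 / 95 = 0.36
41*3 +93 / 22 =2799 / 22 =127.23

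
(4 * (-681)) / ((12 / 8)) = -1816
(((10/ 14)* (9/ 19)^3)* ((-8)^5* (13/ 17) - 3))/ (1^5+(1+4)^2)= -1552897575/ 21221746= -73.17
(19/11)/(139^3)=19/29541809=0.00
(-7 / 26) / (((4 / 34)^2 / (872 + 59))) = -1883413 / 104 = -18109.74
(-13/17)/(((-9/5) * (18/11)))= 715/2754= 0.26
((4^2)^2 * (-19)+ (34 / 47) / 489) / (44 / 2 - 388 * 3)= 55894639 / 13123293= 4.26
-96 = -96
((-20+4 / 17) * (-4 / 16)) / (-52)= -21 / 221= -0.10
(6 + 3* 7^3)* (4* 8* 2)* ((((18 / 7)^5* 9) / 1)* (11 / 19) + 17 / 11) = 38906169.60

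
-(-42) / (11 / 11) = 42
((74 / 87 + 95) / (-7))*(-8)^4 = -34156544 / 609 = -56086.28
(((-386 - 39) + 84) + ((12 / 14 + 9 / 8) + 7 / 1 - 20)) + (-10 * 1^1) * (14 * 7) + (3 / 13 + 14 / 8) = -968267 / 728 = -1330.04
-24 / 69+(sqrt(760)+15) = 337 / 23+2 *sqrt(190) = 42.22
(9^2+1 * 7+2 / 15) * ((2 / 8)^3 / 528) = 661 / 253440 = 0.00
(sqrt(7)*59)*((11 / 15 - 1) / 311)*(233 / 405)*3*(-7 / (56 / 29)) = 398663*sqrt(7) / 1259550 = 0.84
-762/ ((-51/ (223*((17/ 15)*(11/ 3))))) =623062/ 45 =13845.82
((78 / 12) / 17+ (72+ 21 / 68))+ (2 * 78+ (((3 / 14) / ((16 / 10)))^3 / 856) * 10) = 2337740066971 / 10222256128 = 228.69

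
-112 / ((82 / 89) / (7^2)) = -244216 / 41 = -5956.49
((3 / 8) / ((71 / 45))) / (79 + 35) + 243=243.00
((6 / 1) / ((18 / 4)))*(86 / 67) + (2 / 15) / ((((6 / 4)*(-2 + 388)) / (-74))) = 985964 / 581895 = 1.69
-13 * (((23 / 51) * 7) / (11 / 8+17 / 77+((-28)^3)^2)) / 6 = -0.00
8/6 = 4/3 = 1.33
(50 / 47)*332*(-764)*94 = -25364800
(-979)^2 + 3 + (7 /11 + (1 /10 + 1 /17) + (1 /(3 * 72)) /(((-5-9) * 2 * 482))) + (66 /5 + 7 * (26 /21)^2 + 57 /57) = 373207868168959 /389378880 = 958469.73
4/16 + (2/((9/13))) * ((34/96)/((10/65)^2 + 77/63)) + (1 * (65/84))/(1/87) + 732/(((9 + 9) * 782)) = 68.44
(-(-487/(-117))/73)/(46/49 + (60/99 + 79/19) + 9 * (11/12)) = -19949468/4881691113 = -0.00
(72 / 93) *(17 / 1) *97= 1276.65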